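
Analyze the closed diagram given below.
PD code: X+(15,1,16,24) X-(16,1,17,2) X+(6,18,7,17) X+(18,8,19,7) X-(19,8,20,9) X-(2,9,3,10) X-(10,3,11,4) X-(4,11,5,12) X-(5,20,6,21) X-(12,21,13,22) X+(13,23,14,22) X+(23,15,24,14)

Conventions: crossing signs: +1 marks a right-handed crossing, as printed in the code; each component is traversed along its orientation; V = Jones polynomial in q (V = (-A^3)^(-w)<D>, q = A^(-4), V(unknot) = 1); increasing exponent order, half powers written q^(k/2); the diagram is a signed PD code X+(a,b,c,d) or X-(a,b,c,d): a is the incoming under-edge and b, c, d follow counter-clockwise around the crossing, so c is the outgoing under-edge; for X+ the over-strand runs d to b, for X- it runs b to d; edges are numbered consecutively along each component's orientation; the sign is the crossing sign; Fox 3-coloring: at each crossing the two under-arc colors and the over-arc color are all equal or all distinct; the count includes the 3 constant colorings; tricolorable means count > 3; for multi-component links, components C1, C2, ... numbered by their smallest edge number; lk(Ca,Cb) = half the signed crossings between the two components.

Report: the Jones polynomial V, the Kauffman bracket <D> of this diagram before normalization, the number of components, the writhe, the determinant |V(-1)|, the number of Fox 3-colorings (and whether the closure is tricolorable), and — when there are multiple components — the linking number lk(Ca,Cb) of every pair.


Jones polynomial: V(q) = -q^-4 + q^-3 + q^-1
<D> = A^-2 + A^6 - A^10; writhe -2
components 1, writhe -2 (12 crossings)
3-colorings: 9 of 3^12, det 3 — tricolorable
note: |V(-1)| = 3: so tricolorable, since 3 divides 3


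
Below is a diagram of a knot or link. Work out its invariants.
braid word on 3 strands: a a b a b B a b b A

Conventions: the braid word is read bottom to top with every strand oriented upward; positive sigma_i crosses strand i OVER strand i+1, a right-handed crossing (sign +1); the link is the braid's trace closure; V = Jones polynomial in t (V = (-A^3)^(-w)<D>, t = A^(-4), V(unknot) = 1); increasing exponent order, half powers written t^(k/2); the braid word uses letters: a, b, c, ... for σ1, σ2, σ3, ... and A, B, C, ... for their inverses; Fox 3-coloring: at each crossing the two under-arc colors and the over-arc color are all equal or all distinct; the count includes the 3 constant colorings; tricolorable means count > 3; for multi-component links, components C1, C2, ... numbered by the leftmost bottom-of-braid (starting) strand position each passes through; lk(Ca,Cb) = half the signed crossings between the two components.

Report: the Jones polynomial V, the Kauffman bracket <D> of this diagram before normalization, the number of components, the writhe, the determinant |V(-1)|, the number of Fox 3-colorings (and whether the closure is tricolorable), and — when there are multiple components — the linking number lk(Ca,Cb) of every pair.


V = t^2 + t^4 - t^5 + t^6 - t^7
<D> = -A^-10 + A^-6 - A^-2 + A^2 + A^10 (w = +6)
1 component over 10 crossings, w = +6
3 Fox colorings among 3^10, |V(-1)| = 5: not tricolorable
why: free reduction leaves σ1 σ1 σ2 σ1 σ1 σ2 σ2 σ1⁻¹ of the original 10 letters


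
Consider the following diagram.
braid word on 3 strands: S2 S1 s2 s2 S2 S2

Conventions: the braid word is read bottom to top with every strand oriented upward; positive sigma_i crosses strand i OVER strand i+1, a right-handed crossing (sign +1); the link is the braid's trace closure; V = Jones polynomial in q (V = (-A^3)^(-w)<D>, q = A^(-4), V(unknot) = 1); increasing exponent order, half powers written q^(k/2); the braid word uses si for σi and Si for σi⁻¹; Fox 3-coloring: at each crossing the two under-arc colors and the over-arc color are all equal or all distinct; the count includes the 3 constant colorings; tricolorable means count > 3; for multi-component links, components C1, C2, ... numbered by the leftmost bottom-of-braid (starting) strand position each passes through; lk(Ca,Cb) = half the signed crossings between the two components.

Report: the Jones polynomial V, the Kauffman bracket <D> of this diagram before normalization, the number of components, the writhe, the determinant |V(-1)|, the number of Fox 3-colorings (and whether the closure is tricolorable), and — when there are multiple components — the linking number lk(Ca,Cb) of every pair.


Jones polynomial: V(q) = 1
<D> = A^-6; writhe -2
components 1, writhe -2 (6 crossings)
3-colorings: 3 of 3^6, det 1 — not tricolorable
note: w = -2 shifts under R1 moves; the (-A^3)^(2) factor cancels that in V


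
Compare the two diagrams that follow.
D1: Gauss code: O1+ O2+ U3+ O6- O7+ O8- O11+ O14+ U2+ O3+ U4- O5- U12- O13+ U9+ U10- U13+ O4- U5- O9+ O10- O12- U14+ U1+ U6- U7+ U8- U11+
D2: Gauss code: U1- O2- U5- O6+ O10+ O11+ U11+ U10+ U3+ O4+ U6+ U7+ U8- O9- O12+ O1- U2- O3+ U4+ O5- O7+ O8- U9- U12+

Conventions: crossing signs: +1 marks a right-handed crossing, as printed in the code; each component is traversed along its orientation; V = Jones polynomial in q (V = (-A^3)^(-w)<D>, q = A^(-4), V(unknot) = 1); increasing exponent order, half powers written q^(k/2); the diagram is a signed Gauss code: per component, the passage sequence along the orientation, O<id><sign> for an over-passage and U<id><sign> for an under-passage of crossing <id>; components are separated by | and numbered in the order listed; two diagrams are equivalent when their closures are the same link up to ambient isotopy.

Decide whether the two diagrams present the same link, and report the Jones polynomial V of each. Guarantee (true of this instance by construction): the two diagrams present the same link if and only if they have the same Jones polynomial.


equivalent: no
V(D1) = -q^-3 + q^-2 - q^-1 + 3 - q + q^2 - q^3  (w +2, c 14, <D> = -A^-6 + A^-2 - A^2 + 3A^6 - A^10 + A^14 - A^18)
V(D2) = -q^-3 + 2q^-2 - 2q^-1 + 3 - 2q + 2q^2 - q^3  [12 crossings, <D> = -A^-6 + 2A^-2 - 2A^2 + 3A^6 - 2A^10 + 2A^14 - A^18, w = +2]
key observation: comparing 2 Jones polynomials yields 2 groups


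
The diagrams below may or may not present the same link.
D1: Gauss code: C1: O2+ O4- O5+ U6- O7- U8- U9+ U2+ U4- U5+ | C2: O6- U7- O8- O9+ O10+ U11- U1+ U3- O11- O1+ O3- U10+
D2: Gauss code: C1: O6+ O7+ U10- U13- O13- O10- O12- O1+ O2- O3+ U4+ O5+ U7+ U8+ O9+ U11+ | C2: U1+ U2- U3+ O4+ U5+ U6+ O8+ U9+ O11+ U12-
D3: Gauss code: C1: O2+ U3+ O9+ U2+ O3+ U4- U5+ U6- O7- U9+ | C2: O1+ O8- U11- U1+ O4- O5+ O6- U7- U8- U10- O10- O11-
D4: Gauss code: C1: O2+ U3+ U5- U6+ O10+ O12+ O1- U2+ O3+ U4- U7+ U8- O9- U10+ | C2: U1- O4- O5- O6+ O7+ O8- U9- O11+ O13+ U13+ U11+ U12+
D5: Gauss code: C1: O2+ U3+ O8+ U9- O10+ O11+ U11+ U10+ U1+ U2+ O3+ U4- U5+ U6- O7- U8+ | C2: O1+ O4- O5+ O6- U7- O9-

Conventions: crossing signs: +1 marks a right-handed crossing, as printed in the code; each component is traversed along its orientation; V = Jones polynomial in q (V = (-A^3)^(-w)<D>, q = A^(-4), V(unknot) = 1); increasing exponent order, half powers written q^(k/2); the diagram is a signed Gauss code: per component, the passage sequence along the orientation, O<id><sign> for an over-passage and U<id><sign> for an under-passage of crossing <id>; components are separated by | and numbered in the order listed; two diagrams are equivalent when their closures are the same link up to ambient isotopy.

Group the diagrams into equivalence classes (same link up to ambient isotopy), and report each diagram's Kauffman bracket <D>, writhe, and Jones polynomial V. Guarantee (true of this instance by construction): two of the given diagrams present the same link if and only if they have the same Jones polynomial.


equivalence classes: {D1} | {D2} | {D3, D4, D5}
D1 (bracket A^-1 + A^7; 11 crossings at w = -1): V = -q^(-5/2) - q^(-1/2)
V(D2) = -q^(5/2) - q^(9/2) + q^(11/2) - q^(13/2) + q^(15/2) - q^(17/2)  (w +5, c 13, <D> = A^-19 - A^-15 + A^-11 - A^-7 + A^-3 + A^5)
V(D3) = -q^(-3/2) - 2q^(1/2) + q^(3/2) - q^(5/2) + q^(7/2)  [11 crossings, <D> = -A^-17 + A^-13 - A^-9 + 2A^-5 + A^3, w = -1]
V(D4) = -q^(-3/2) - 2q^(1/2) + q^(3/2) - q^(5/2) + q^(7/2)  (w +3, c 13, <D> = -A^-5 + A^-1 - A^3 + 2A^7 + A^15)
V(D5) = -q^(-3/2) - 2q^(1/2) + q^(3/2) - q^(5/2) + q^(7/2)  (w +3, c 11, <D> = -A^-5 + A^-1 - A^3 + 2A^7 + A^15)
key observation: 3 classes among 5 diagrams; unequal V(q) rules out equality


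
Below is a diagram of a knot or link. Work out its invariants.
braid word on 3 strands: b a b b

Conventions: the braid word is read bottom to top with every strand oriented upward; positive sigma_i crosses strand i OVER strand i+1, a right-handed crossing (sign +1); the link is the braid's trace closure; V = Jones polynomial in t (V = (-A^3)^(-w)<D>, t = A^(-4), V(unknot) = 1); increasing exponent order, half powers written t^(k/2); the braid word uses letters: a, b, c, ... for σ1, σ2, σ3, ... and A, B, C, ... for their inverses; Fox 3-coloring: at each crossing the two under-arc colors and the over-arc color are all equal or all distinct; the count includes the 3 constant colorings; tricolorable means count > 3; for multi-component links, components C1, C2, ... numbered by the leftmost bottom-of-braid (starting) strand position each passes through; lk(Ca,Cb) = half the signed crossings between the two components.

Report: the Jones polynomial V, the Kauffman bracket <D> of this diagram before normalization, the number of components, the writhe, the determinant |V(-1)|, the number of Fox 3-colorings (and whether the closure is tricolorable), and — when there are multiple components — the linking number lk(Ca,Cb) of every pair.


Jones polynomial: V(t) = t + t^3 - t^4
<D> = -A^-4 + 1 + A^8; writhe +4
components 1, writhe +4 (4 crossings)
3-colorings: 9 of 3^4, det 3 — tricolorable
note: w = +4 (over 4 crossings) is diagram-only; (-A^3)^(-4) removes it from V


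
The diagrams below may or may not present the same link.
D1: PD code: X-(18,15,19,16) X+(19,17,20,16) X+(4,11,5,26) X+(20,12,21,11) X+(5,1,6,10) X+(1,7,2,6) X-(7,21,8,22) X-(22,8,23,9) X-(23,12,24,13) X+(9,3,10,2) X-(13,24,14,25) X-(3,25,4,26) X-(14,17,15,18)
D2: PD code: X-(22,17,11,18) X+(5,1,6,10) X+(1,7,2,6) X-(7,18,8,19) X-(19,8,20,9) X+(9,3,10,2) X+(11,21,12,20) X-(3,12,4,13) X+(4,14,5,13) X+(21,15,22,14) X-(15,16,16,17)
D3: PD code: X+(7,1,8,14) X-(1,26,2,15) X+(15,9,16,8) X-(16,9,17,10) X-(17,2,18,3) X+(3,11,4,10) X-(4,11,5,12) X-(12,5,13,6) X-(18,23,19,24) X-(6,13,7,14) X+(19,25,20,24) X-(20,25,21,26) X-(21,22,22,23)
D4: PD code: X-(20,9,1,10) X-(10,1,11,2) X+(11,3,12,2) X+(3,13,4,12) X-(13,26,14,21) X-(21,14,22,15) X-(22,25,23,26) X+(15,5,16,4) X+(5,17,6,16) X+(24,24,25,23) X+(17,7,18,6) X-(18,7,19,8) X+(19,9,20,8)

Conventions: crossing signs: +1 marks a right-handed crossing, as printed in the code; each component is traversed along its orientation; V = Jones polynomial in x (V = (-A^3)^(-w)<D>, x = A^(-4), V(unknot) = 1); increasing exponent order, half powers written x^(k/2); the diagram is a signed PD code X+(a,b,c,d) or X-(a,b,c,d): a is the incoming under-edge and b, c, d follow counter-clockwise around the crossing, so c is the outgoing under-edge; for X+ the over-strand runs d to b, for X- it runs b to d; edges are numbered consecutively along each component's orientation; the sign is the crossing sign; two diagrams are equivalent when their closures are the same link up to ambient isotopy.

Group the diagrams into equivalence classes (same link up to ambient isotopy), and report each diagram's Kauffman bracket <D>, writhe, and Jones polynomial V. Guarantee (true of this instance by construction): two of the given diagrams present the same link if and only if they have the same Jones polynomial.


classes: {D1, D2, D4} | {D3}
V(D1) = -x^(-3/2) - 2x^(1/2) + x^(3/2) - x^(5/2) + x^(7/2)  [13 crossings, <D> = -A^-17 + A^-13 - A^-9 + 2A^-5 + A^3, w = -1]
V(D2) = -x^(-3/2) - 2x^(1/2) + x^(3/2) - x^(5/2) + x^(7/2)  (w +1, c 11, <D> = -A^-11 + A^-7 - A^-3 + 2A + A^9)
D3 (bracket A^-13 + A^-5; 13 crossings at w = -5): V = -x^(-5/2) - x^(-1/2)
V(D4) = -x^(-3/2) - 2x^(1/2) + x^(3/2) - x^(5/2) + x^(7/2)  [13 crossings, <D> = -A^-11 + A^-7 - A^-3 + 2A + A^9, w = +1]
note: V(x) takes 2 values over 4 diagrams, fixing the grouping


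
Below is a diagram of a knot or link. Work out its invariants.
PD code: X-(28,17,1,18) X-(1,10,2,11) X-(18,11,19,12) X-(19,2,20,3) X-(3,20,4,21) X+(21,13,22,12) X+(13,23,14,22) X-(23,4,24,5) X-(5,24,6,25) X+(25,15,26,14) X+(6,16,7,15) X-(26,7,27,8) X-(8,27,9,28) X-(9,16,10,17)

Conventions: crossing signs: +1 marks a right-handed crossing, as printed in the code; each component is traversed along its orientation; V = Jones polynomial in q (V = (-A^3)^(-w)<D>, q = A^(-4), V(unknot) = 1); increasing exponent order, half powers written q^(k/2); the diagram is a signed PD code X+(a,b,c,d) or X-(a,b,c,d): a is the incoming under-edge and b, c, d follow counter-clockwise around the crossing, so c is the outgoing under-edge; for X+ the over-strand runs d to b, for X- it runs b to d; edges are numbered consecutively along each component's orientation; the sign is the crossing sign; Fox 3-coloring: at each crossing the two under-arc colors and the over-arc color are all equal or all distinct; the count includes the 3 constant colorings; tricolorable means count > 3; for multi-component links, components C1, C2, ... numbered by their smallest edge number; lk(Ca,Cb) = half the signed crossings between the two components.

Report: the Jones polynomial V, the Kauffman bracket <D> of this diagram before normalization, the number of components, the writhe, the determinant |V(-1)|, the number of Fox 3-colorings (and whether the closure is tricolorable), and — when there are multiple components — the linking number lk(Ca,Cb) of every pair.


Jones polynomial: V(q) = -q^-9 + q^-8 - 2q^-7 + 3q^-6 - 2q^-5 + 2q^-4 - q^-3 + q^-2
<D> = A^-10 - A^-6 + 2A^-2 - 2A^2 + 3A^6 - 2A^10 + A^14 - A^18; writhe -6
components 1, writhe -6 (14 crossings)
3-colorings: 3 of 3^14, det 13 — not tricolorable
note: |V(-1)| = 13: so not tricolorable, since 3 does not divide 13


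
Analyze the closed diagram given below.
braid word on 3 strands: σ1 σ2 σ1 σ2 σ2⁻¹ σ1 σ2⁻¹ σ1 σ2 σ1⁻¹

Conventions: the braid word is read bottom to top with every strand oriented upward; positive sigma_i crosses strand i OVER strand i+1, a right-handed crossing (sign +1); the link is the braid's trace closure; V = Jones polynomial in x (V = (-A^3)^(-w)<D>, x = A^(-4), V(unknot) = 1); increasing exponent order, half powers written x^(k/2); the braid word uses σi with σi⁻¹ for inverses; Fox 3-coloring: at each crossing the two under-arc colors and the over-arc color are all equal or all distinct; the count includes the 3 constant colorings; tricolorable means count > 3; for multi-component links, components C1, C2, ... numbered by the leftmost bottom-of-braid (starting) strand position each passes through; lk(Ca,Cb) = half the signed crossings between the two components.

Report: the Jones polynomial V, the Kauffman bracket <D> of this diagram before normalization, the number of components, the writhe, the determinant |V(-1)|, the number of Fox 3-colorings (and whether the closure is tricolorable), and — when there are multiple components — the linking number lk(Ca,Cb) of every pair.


V = x - x^2 + 2x^3 - x^4 + x^5 - x^6
<D> = -A^-12 + A^-8 - A^-4 + 2 - A^4 + A^8 (w = +4)
1 component over 10 crossings, w = +4
3 Fox colorings among 3^10, |V(-1)| = 7: not tricolorable
why: |V(-1)| = 7: so not tricolorable, since 3 does not divide 7


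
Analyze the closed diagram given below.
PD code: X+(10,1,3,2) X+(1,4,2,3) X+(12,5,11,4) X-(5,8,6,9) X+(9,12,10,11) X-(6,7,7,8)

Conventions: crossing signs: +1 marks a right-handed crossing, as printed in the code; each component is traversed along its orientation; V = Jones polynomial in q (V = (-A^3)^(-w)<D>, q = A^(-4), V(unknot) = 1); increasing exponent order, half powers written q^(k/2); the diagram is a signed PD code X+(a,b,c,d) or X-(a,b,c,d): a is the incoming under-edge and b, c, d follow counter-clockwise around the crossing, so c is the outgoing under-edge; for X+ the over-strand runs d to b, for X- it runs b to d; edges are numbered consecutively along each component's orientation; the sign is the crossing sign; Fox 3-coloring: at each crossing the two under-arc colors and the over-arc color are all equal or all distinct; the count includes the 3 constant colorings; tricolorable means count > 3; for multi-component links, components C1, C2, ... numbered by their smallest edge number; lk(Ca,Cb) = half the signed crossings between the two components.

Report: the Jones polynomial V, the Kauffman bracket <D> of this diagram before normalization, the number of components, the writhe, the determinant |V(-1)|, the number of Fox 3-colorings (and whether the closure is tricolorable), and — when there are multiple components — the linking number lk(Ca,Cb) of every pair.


V(q) = q + 2q^3 + q^5
bracket: A^-14 + 2A^-6 + A^2, w = +2
3 components, writhe +2, over 6 crossings
lk(C1,C2) = +1
linking number lk(C1,C3) = 0
lk(C2,C3): +1
det 4, colorings 3 of 3^6 — not tricolorable
observation: det 4 = |V(-1)|; not divisible by 3, so not tricolorable


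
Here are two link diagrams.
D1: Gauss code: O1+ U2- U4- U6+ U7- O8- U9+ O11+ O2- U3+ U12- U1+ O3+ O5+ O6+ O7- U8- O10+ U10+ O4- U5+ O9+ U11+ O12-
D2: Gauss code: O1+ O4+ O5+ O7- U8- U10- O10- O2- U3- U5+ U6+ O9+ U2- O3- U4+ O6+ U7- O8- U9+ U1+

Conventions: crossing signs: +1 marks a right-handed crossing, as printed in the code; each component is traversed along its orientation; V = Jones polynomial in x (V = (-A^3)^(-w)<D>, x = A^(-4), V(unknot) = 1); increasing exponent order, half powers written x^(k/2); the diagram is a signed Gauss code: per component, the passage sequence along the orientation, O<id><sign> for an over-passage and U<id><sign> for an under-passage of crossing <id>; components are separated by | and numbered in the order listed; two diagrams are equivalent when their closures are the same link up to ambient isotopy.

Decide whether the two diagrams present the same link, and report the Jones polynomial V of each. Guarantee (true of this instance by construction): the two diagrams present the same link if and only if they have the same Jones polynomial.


equivalent: yes
D1 (bracket A^-2 - A^2 + A^6 - A^10 + A^14; 12 crossings at w = +2): V = x^-2 - x^-1 + 1 - x + x^2
V(D2) = x^-2 - x^-1 + 1 - x + x^2  (w 0, c 10, <D> = A^-8 - A^-4 + 1 - A^4 + A^8)
key observation: Reidemeister moves carry D1 (12 crossings) to D2 (10)


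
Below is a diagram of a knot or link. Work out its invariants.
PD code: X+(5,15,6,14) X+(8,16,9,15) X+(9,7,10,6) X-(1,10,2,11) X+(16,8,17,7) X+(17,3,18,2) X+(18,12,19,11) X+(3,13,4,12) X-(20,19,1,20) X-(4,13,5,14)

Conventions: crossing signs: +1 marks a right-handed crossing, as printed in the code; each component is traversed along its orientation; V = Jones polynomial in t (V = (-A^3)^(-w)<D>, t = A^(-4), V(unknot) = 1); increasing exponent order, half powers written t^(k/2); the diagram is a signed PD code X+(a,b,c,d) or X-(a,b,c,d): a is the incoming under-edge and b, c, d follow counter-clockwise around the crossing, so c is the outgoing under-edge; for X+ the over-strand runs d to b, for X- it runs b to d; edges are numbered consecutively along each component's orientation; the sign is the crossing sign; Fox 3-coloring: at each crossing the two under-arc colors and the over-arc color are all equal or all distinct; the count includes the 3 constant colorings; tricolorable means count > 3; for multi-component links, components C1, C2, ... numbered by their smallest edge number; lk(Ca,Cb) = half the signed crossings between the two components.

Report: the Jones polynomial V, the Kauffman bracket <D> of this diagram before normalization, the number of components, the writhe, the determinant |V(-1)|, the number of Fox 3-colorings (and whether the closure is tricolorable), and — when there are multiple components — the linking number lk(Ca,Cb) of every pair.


Jones polynomial: V(t) = t + t^3 - t^4
<D> = -A^-4 + 1 + A^8; writhe +4
components 1, writhe +4 (10 crossings)
3-colorings: 9 of 3^10, det 3 — tricolorable
note: w = +4 (over 10 crossings) is diagram-only; (-A^3)^(-4) removes it from V


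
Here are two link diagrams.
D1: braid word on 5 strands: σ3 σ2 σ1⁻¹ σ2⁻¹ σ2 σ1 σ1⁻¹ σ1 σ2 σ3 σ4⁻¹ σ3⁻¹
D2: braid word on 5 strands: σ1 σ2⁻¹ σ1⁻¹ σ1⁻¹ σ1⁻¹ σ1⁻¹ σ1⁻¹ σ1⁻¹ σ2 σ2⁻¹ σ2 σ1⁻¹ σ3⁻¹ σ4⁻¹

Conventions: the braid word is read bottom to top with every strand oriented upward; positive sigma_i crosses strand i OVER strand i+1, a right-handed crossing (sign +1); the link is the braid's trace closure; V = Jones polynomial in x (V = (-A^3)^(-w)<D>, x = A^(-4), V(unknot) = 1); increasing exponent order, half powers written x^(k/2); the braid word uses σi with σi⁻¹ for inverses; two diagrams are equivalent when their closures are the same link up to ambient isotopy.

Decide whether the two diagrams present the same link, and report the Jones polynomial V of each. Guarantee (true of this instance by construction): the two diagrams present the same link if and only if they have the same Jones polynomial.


same link: no
V(D1) = 1 + x + x^2 + x^3  [12 crossings, <D> = A^-6 + A^-2 + A^2 + A^6, w = +2]
V(D2) = x^-9 + x^-4 + x^-3 + x^-2  (w -8, c 14, <D> = A^-16 + A^-12 + A^-8 + A^12)
note: 2 classes among 2 diagrams; unequal V(x) rules out equality


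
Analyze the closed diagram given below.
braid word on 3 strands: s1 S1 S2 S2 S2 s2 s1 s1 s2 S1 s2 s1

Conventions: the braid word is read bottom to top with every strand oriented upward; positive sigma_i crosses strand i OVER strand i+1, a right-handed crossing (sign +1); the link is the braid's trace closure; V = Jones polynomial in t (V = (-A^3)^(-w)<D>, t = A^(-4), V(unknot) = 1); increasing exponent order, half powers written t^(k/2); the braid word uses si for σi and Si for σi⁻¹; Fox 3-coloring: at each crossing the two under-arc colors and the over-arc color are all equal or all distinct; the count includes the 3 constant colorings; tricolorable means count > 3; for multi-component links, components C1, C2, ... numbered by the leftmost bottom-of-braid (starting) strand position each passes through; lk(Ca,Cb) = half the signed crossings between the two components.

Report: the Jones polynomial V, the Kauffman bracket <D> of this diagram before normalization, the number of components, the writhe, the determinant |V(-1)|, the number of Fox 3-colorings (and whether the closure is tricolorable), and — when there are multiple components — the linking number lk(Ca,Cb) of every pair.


V(t) = -t^-1 + 2 - t + 2t^2 - t^3 + t^4 - t^5
bracket: -A^-14 + A^-10 - A^-6 + 2A^-2 - A^2 + 2A^6 - A^10, w = +2
1 component, writhe +2, over 12 crossings
det 9, colorings 9 of 3^12 — tricolorable
observation: det 9 = |V(-1)|; divisible by 3, so tricolorable


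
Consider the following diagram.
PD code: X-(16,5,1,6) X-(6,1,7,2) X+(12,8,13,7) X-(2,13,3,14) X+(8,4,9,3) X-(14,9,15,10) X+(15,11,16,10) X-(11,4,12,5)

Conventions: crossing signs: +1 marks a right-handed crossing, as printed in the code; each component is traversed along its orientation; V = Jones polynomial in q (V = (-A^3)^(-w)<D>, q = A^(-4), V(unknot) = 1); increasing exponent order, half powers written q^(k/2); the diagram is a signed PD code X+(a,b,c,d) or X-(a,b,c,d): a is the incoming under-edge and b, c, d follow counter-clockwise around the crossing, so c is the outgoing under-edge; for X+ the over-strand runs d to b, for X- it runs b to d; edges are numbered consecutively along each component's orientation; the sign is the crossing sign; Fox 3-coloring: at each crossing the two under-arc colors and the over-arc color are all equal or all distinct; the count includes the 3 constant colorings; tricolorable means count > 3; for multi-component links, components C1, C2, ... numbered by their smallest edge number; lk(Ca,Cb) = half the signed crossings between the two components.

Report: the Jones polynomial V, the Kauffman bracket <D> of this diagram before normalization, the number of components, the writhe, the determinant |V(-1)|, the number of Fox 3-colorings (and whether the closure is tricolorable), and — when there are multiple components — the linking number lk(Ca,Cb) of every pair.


V(q) = -q^-4 + q^-3 + q^-1
bracket: A^-2 + A^6 - A^10, w = -2
1 component, writhe -2, over 8 crossings
det 3, colorings 9 of 3^8 — tricolorable
observation: det 3 = |V(-1)|; divisible by 3, so tricolorable


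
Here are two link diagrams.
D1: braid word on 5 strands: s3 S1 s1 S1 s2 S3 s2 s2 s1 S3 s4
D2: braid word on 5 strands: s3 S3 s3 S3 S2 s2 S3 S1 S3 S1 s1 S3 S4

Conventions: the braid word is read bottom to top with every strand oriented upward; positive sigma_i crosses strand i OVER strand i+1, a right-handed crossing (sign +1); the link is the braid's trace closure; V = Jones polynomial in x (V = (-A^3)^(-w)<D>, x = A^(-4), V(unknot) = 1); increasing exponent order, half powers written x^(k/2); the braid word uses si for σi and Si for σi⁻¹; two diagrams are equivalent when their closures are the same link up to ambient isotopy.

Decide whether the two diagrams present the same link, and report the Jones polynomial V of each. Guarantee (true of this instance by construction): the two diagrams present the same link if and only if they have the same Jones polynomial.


same link: no
V(D1) = -x^(1/2) - x^(3/2) - x^(5/2) + x^(9/2)  [11 crossings, <D> = -A^-9 + A^-1 + A^3 + A^7, w = +3]
V(D2) = x^(-9/2) - x^(-5/2) - x^(-3/2) - x^(-1/2)  [13 crossings, <D> = A^-13 + A^-9 + A^-5 - A^3, w = -5]
insight: V(x) takes 2 values over 2 diagrams, fixing the grouping


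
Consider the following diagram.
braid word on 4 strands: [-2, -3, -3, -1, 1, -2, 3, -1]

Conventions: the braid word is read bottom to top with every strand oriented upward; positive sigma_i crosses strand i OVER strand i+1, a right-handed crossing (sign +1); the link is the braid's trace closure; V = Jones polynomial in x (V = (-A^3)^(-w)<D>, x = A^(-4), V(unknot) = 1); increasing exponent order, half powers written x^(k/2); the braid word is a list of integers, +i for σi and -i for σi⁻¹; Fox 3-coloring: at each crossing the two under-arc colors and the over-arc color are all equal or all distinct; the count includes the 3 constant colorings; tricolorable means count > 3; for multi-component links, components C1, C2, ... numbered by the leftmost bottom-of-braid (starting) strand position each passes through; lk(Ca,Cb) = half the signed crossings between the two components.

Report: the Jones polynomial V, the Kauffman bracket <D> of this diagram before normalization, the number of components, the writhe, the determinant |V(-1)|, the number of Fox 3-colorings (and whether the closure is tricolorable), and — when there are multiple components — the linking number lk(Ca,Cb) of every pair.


V = -x^(-9/2) - x^(-5/2) + x^(-3/2) - x^(-1/2)
<D> = -A^-10 + A^-6 - A^-2 - A^6 (w = -4)
2 components over 8 crossings, w = -4
lk(C1,C2): -2
3 Fox colorings among 3^8, |V(-1)| = 4: not tricolorable
why: summing lk over 1 pair gives -2


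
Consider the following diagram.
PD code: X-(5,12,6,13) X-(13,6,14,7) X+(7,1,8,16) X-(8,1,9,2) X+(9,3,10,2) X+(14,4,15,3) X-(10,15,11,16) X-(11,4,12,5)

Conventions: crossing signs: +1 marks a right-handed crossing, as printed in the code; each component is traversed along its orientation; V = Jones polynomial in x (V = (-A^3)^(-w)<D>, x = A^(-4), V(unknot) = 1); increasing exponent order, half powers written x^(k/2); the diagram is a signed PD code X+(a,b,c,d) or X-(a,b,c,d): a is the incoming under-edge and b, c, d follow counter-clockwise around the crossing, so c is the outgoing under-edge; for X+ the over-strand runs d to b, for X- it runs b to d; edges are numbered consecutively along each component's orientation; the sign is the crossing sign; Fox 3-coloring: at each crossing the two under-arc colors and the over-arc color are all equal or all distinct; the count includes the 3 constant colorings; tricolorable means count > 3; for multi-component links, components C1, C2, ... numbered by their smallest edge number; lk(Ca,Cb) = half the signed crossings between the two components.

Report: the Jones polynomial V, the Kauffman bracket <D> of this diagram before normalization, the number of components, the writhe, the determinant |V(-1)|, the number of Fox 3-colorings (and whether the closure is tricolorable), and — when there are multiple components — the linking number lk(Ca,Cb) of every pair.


V = -x^-4 + x^-3 + x^-1
<D> = A^-2 + A^6 - A^10 (w = -2)
1 component over 8 crossings, w = -2
9 Fox colorings among 3^8, |V(-1)| = 3: tricolorable
why: w = -2 shifts under R1 moves; the (-A^3)^(2) factor cancels that in V


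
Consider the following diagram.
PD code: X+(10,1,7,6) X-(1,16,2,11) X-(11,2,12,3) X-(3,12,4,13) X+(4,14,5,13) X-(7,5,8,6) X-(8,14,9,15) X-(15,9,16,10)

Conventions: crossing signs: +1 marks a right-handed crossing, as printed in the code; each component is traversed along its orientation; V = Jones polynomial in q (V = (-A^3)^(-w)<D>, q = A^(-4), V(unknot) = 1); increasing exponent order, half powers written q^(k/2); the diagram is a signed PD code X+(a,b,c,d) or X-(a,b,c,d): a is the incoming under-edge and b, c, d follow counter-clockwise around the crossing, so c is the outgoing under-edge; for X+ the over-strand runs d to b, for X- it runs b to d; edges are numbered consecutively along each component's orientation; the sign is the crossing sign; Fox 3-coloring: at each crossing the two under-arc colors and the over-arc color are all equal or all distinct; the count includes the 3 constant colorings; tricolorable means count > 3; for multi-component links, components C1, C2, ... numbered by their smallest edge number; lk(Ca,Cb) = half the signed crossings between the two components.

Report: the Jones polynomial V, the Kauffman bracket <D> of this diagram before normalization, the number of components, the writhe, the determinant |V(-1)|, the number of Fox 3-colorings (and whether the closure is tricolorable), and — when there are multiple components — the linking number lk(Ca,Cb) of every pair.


V(q) = q^-5 + 2q^-3 + q^-1
bracket: A^-8 + 2 + A^8, w = -4
3 components, writhe -4, over 8 crossings
lk(C1,C2) = 0
linking number lk(C1,C3) = -1
lk(C2,C3): -1
det 4, colorings 3 of 3^8 — not tricolorable
observation: w = -4 (over 8 crossings) is diagram-only; (-A^3)^(4) removes it from V


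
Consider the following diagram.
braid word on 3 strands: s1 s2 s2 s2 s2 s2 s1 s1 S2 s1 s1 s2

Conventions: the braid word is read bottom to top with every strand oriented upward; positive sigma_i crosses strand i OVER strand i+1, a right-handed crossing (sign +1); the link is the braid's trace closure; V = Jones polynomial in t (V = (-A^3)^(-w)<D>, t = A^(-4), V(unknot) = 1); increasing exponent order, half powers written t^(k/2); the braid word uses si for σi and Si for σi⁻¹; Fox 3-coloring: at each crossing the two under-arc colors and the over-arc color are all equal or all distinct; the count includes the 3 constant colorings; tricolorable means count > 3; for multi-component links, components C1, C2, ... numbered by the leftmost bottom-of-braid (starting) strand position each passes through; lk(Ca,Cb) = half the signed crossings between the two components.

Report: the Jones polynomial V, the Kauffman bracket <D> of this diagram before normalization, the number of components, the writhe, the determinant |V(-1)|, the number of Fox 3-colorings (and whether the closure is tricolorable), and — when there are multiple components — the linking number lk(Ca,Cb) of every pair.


V = t^4 + 2t^6 - 2t^7 + 2t^8 - 3t^9 + 3t^10 - 3t^11 + 2t^12 - 2t^13 + t^14
<D> = A^-26 - 2A^-22 + 2A^-18 - 3A^-14 + 3A^-10 - 3A^-6 + 2A^-2 - 2A^2 + 2A^6 + A^14 (w = +10)
1 component over 12 crossings, w = +10
9 Fox colorings among 3^12, |V(-1)| = 21: tricolorable
why: det 21 = |V(-1)|; divisible by 3, so tricolorable


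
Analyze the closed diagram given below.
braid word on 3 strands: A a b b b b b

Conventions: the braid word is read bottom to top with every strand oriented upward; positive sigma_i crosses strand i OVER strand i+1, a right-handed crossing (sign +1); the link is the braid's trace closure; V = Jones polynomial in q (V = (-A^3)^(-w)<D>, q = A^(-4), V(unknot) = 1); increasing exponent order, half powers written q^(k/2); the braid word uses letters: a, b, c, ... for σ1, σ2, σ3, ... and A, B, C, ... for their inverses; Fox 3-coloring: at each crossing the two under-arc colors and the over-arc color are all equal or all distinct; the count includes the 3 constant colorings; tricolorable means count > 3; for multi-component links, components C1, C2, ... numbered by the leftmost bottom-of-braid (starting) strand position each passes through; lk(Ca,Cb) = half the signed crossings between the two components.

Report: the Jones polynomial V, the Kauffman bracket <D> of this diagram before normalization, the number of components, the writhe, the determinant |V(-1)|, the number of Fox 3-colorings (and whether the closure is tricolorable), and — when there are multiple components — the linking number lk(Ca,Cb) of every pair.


V(q) = -q^(3/2) - q^(5/2) - q^(7/2) + q^(15/2)
bracket: -A^-15 + A + A^5 + A^9, w = +5
2 components, writhe +5, over 7 crossings
lk(C1,C2) = 0
det 0, colorings 9 of 3^7 — tricolorable
observation: w = +5 shifts under R1 moves; the (-A^3)^(-5) factor cancels that in V


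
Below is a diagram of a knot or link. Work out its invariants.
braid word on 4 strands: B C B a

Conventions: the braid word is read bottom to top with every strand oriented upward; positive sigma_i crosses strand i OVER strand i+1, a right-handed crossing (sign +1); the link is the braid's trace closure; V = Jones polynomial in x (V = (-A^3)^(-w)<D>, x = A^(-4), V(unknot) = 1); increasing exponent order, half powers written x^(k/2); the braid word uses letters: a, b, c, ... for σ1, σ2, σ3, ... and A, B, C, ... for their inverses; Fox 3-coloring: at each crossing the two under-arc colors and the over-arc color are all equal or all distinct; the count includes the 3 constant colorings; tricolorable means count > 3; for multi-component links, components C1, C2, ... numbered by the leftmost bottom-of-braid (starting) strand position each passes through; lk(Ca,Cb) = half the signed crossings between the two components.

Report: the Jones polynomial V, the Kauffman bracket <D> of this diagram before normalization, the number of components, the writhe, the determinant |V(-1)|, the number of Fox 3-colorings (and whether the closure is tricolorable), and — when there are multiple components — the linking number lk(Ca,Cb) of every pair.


V(x) = -x^(-5/2) - x^(-1/2)
bracket: -A^-4 - A^4, w = -2
2 components, writhe -2, over 4 crossings
lk(C1,C2) = -1
det 2, colorings 3 of 3^4 — not tricolorable
observation: w = -2 (over 4 crossings) is diagram-only; (-A^3)^(2) removes it from V


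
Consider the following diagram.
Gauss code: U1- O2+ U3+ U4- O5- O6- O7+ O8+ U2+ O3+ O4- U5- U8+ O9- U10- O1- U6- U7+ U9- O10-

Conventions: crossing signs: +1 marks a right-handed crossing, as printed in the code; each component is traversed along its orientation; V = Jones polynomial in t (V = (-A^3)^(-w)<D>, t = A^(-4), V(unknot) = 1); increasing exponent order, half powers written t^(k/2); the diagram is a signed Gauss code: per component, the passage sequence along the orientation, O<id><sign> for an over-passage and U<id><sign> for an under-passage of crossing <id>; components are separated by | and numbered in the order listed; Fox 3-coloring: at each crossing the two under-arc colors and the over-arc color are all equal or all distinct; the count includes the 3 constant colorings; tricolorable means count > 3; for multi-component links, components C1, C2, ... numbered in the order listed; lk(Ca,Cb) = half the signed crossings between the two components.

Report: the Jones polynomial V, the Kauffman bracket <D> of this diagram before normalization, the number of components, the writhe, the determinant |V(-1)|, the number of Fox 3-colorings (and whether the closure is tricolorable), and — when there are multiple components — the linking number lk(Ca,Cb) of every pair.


V = -t^-4 + t^-3 + t^-1
<D> = A^-2 + A^6 - A^10 (w = -2)
1 component over 10 crossings, w = -2
9 Fox colorings among 3^10, |V(-1)| = 3: tricolorable
why: w = -2 shifts under R1 moves; the (-A^3)^(2) factor cancels that in V


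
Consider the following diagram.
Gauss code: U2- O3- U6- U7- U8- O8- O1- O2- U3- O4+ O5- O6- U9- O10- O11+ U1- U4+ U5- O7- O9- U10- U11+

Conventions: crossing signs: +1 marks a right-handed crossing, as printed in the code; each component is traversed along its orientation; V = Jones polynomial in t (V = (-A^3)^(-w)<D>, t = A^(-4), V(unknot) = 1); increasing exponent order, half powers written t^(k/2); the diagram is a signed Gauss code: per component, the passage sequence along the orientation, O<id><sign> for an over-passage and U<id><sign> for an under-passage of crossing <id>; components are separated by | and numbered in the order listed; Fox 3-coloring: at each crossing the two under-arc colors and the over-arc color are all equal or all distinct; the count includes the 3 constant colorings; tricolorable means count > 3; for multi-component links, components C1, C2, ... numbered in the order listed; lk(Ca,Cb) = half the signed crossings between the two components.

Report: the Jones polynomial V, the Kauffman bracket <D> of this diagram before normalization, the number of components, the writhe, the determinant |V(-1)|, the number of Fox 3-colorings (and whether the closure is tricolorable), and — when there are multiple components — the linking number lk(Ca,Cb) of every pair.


Jones polynomial: V(t) = -t^-7 + t^-6 - t^-5 + t^-4 + t^-2
<D> = -A^-13 - A^-5 + A^-1 - A^3 + A^7; writhe -7
components 1, writhe -7 (11 crossings)
3-colorings: 3 of 3^11, det 5 — not tricolorable
note: the span of V is 5, forcing >= 5 crossings in any diagram


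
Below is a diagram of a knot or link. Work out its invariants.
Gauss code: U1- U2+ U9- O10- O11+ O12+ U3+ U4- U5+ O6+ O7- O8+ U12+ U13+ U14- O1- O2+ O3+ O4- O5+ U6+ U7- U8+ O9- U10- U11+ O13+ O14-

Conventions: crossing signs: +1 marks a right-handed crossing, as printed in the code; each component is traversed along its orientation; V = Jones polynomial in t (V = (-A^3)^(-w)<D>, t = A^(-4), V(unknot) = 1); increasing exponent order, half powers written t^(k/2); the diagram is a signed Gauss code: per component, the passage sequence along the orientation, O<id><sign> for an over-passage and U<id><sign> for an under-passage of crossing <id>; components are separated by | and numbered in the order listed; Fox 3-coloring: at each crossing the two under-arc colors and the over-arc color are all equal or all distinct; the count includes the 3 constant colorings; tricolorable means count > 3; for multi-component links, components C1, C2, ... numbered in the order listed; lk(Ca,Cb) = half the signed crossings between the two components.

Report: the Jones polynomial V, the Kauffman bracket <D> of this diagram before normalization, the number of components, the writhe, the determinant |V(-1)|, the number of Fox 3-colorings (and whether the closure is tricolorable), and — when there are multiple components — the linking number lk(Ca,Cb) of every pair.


V = t + t^3 - t^4
<D> = -A^-10 + A^-6 + A^2 (w = +2)
1 component over 14 crossings, w = +2
9 Fox colorings among 3^14, |V(-1)| = 3: tricolorable
why: V spans 3 powers of t: at least 3 crossings in any diagram


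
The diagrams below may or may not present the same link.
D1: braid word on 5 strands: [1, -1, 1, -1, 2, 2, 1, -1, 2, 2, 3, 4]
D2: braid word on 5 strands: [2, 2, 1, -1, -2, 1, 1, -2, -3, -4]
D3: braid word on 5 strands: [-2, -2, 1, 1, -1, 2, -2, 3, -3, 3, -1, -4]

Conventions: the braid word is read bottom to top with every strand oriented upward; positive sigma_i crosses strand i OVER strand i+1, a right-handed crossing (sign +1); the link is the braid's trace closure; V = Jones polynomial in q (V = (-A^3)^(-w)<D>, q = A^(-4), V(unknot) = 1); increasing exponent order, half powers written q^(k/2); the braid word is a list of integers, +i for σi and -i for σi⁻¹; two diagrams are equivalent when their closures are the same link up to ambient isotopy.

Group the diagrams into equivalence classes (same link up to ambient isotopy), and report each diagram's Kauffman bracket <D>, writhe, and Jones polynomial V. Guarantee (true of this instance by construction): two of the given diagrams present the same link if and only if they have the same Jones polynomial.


classes: {D1} | {D2} | {D3}
V(D1) = q + q^2 + q^3 + q^6  [12 crossings, <D> = A^-6 + A^6 + A^10 + A^14, w = +6]
V(D2) = 1 + q + q^2 + q^3  (w 0, c 10, <D> = A^-12 + A^-8 + A^-4 + 1)
D3 (bracket A^-6 + A^-2 + A^2 + A^6; 12 crossings at w = -2): V = q^-3 + q^-2 + q^-1 + 1
note: 3 values of V(q) split the 3 diagrams
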